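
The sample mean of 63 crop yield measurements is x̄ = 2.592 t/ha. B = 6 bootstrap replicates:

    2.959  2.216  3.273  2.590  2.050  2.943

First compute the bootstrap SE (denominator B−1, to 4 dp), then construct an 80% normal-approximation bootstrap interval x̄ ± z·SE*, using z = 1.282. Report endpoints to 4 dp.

(1.9856, 3.1984)

Mean of replicates = 2.6718; sum of squared deviations = 1.1186; SE* = √(1.1186/5) = 0.4730
Margin = 1.282 × 0.4730 = 0.60639
Interval: 2.592 ± 0.60639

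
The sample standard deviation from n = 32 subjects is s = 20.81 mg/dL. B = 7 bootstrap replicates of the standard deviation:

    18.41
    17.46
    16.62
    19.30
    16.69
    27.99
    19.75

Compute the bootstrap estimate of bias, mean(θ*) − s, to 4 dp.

bias = −1.3500

mean(θ*) = (18.41 + 17.46 + 16.62 + 19.30 + 16.69 + 27.99 + 19.75) / 7 = 19.46000
bias = 19.46000 − 20.81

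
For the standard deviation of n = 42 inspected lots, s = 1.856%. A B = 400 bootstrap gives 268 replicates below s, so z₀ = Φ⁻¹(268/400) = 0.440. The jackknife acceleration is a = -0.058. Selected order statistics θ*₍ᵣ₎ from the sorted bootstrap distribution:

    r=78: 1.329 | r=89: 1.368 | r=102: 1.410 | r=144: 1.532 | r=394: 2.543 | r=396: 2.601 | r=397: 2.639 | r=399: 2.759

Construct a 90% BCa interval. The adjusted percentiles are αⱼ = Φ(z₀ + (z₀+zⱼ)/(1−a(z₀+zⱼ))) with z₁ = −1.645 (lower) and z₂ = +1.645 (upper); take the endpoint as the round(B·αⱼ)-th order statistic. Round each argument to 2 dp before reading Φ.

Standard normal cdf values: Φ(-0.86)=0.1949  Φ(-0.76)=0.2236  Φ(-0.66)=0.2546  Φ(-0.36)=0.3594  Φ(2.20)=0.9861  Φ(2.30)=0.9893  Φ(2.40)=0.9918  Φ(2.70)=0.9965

(1.329, 2.601)

Lower: z₀ + z₁ = 0.440 + (-1.645) = -1.205; 1 − a(z₀+z₁) = 1 − (-0.058)(-1.205) = 0.9301; argument = 0.440 + (-1.205)/0.9301 = -0.8555 → -0.86.
α₁ = Φ(-0.86) = 0.1949; rank = round(400 × 0.1949) = 78; θ*₍78₎ = 1.329.
Upper: z₀ + z₂ = 2.085; 1 − a(z₀+z₂) = 1.1209; argument = 2.3001 → 2.30; α₂ = 0.9893; rank = 396; θ*₍396₎ = 2.601.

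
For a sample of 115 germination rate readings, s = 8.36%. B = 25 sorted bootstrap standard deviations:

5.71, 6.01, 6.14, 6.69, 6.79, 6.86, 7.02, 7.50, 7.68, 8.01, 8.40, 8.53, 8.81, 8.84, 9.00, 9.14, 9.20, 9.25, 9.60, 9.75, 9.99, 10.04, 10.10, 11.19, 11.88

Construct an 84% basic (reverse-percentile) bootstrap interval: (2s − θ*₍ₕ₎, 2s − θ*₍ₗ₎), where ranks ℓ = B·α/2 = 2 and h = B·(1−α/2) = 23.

(6.62, 10.71)

Percentile endpoints at ranks 2 and 23: θ*₍2₎ = 6.01, θ*₍23₎ = 10.10.
Basic interval reflects these around s:
  lower = 2 × 8.36 − 10.10 = 6.62
  upper = 2 × 8.36 − 6.01 = 10.71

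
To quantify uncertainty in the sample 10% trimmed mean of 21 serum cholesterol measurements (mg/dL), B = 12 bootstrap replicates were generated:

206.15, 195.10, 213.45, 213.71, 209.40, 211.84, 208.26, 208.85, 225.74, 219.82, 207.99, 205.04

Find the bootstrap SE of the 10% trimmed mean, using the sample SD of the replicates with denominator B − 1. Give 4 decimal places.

SE* = 7.6338

Bootstrap SE is the standard deviation of the 12 replicate 10% trimmed means.
Mean of replicates: (206.15 + 195.10 + 213.45 + 213.71 + 209.40 + 211.84 + 208.26 + 208.85 + 225.74 + 219.82 + 207.99 + 205.04) / 12 = 2525.35000 / 12 = 210.44583
Sum of squared deviations: (−4.29583)² + (−15.34583)² + (+3.00417)² + (+3.26417)² + (−1.04583)² + (+1.39417)² + (−2.18583)² + (−1.59583)² + (+15.29417)² + (+9.37417)² + (−2.45583)² + (−5.40583)² = 641.03129
Variance = 641.03129 / 11 = 58.27557
SE* = √58.27557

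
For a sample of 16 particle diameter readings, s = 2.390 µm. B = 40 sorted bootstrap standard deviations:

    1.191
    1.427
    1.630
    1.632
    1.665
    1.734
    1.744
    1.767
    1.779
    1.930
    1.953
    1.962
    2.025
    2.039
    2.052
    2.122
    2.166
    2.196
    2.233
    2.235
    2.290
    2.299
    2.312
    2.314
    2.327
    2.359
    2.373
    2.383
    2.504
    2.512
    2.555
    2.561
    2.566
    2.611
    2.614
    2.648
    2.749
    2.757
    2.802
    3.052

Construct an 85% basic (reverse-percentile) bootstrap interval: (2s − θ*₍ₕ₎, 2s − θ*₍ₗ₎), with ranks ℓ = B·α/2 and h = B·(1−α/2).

(2.031, 3.150)

Percentile endpoints at ranks 3 and 37: θ*₍3₎ = 1.630, θ*₍37₎ = 2.749.
Basic interval reflects these around s:
  lower = 2 × 2.390 − 2.749 = 2.031
  upper = 2 × 2.390 − 1.630 = 3.150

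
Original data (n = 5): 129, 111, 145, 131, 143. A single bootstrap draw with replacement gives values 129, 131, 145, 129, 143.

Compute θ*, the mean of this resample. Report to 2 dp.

Mean = (129 + 131 + 145 + 129 + 143) / 5 = 677.0 / 5 = 135.40

θ* = 135.40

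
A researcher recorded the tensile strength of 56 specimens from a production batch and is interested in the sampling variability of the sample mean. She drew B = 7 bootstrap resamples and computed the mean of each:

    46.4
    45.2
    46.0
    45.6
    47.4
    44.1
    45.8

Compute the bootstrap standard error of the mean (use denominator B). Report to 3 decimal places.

SE* = 0.945

Bootstrap SE is the standard deviation of the 7 replicate means.
Mean of replicates: (46.4 + 45.2 + 46.0 + 45.6 + 47.4 + 44.1 + 45.8) / 7 = 320.5000 / 7 = 45.7857
Sum of squared deviations: (+0.6143)² + (−0.5857)² + (+0.2143)² + (−0.1857)² + (+1.6143)² + (−1.6857)² + (+0.0143)² = 6.2486
Variance = 6.2486 / 7 = 0.8927
SE* = √0.8927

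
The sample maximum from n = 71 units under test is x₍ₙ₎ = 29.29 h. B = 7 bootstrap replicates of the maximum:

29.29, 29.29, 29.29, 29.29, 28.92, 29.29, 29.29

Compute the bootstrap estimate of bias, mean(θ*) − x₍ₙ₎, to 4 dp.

bias = −0.0529

mean(θ*) = (29.29 + 29.29 + 29.29 + 29.29 + 28.92 + 29.29 + 29.29) / 7 = 29.23714
bias = 29.23714 − 29.29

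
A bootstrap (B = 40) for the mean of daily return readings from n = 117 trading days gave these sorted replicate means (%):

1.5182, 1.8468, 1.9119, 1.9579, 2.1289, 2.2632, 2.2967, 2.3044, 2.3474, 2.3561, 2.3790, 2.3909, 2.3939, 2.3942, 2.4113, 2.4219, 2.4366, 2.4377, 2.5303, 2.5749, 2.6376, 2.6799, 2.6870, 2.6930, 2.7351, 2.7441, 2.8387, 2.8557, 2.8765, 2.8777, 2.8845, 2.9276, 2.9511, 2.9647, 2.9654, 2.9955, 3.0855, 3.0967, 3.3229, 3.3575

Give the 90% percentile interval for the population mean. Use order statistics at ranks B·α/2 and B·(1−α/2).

α = 0.10; lower rank = 40 × 0.050 = 2; upper rank = 40 × 0.950 = 38.
The 2nd smallest replicate is 1.8468; the 38th is 3.0967.

(1.8468, 3.0967)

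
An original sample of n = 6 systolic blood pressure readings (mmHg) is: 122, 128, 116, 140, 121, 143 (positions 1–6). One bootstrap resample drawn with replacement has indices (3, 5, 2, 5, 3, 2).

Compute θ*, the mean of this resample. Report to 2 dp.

Resample values: 116, 121, 128, 121, 116, 128.
Mean = (116 + 121 + 128 + 121 + 116 + 128) / 6 = 730.0 / 6 = 121.67

θ* = 121.67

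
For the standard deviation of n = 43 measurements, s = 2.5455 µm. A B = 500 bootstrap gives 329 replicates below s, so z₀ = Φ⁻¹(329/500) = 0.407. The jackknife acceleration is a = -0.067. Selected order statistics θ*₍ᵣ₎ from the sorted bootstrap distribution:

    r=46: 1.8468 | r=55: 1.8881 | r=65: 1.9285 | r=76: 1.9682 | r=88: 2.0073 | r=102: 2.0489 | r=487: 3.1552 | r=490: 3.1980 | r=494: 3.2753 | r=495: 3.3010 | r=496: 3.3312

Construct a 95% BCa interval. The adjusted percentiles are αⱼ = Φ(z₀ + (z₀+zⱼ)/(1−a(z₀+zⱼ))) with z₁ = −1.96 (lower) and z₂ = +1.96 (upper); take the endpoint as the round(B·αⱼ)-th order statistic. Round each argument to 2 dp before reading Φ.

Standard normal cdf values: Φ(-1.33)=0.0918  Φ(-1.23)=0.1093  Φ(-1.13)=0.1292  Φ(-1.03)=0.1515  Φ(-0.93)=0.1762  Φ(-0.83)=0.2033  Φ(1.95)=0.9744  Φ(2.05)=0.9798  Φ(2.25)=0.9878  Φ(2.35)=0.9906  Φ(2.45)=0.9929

(1.8468, 3.3312)

Lower: z₀ + z₁ = 0.407 + (-1.960) = -1.553; 1 − a(z₀+z₁) = 1 − (-0.067)(-1.553) = 0.8959; argument = 0.407 + (-1.553)/0.8959 = -1.3264 → -1.33.
α₁ = Φ(-1.33) = 0.0918; rank = round(500 × 0.0918) = 46; θ*₍46₎ = 1.8468.
Upper: z₀ + z₂ = 2.367; 1 − a(z₀+z₂) = 1.1586; argument = 2.4500 → 2.45; α₂ = 0.9929; rank = 496; θ*₍496₎ = 3.3312.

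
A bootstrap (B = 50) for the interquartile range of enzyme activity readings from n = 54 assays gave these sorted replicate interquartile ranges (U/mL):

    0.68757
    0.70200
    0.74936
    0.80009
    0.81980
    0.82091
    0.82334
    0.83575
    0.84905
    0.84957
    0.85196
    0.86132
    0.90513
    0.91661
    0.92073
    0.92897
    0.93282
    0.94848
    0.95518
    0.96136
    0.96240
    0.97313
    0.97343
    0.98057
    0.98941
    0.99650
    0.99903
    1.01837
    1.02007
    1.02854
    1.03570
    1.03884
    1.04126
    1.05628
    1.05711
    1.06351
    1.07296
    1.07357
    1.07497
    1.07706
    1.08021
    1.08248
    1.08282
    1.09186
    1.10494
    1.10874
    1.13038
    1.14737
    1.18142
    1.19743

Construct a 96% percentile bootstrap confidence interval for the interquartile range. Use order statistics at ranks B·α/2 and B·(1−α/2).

(0.68757, 1.18142)

α = 0.04; lower rank = 50 × 0.020 = 1; upper rank = 50 × 0.980 = 49.
The 1st smallest replicate is 0.68757; the 49th is 1.18142.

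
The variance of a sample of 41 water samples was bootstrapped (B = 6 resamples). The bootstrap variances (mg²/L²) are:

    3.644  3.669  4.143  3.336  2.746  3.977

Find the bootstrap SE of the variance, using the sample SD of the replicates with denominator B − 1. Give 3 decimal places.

Bootstrap SE is the standard deviation of the 6 replicate variances.
Mean of replicates: (3.644 + 3.669 + 4.143 + 3.336 + 2.746 + 3.977) / 6 = 21.5150 / 6 = 3.5858
Sum of squared deviations: (+0.0582)² + (+0.0832)² + (+0.5572)² + (−0.2498)² + (−0.8398)² + (+0.3912)² = 1.2415
Variance = 1.2415 / 5 = 0.2483
SE* = √0.2483

SE* = 0.498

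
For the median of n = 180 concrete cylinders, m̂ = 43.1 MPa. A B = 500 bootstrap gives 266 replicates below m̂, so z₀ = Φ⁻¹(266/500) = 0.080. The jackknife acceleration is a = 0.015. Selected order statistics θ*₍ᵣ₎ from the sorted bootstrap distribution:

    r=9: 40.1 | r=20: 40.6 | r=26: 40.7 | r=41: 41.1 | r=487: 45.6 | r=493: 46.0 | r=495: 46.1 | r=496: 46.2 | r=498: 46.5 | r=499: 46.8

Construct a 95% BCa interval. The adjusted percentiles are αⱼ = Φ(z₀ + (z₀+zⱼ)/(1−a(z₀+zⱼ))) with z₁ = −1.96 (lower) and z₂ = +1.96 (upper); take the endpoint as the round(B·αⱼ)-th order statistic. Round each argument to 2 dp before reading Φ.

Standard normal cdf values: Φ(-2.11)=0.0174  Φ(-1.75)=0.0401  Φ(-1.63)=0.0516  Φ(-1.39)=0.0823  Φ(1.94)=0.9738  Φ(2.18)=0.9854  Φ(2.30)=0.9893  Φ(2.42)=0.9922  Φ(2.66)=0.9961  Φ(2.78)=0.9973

(40.6, 46.0)

Lower: z₀ + z₁ = 0.080 + (-1.960) = -1.880; 1 − a(z₀+z₁) = 1 − (0.015)(-1.880) = 1.0282; argument = 0.080 + (-1.880)/1.0282 = -1.7484 → -1.75.
α₁ = Φ(-1.75) = 0.0401; rank = round(500 × 0.0401) = 20; θ*₍20₎ = 40.6.
Upper: z₀ + z₂ = 2.040; 1 − a(z₀+z₂) = 0.9694; argument = 2.1844 → 2.18; α₂ = 0.9854; rank = 493; θ*₍493₎ = 46.0.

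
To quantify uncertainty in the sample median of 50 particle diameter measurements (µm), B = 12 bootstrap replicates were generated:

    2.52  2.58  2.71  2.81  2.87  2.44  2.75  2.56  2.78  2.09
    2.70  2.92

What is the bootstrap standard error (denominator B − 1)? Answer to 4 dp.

SE* = 0.2271

Bootstrap SE is the standard deviation of the 12 replicate medians.
Mean of replicates: (2.52 + 2.58 + 2.71 + 2.81 + 2.87 + 2.44 + 2.75 + 2.56 + 2.78 + 2.09 + 2.70 + 2.92) / 12 = 31.730000 / 12 = 2.644167
Sum of squared deviations: (−0.124167)² + (−0.064167)² + (+0.065833)² + (+0.165833)² + (+0.225833)² + (−0.204167)² + (+0.105833)² + (−0.084167)² + (+0.135833)² + (−0.554167)² + (+0.055833)² + (+0.275833)² = 0.567092
Variance = 0.567092 / 11 = 0.051554
SE* = √0.051554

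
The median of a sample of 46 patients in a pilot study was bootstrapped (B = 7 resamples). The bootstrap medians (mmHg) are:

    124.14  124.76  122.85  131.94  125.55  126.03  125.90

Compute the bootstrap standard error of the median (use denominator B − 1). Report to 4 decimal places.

SE* = 2.8959

Bootstrap SE is the standard deviation of the 7 replicate medians.
Mean of replicates: (124.14 + 124.76 + 122.85 + 131.94 + 125.55 + 126.03 + 125.90) / 7 = 881.17000 / 7 = 125.88143
Sum of squared deviations: (−1.74143)² + (−1.12143)² + (−3.03143)² + (+6.05857)² + (−0.33143)² + (+0.14857)² + (+0.01857)² = 50.31829
Variance = 50.31829 / 6 = 8.38638
SE* = √8.38638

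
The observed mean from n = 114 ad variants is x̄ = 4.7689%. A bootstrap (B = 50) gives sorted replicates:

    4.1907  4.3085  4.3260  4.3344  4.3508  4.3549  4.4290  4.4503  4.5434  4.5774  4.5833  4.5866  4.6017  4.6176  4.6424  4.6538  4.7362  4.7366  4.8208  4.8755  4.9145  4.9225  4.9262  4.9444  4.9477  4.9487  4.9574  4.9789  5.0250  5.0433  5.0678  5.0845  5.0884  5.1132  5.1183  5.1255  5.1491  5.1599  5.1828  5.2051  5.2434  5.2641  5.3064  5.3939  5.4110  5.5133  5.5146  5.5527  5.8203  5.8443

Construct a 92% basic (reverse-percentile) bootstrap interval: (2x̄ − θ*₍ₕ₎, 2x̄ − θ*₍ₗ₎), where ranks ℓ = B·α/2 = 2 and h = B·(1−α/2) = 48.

(3.9851, 5.2293)

Percentile endpoints at ranks 2 and 48: θ*₍2₎ = 4.3085, θ*₍48₎ = 5.5527.
Basic interval reflects these around x̄:
  lower = 2 × 4.7689 − 5.5527 = 3.9851
  upper = 2 × 4.7689 − 4.3085 = 5.2293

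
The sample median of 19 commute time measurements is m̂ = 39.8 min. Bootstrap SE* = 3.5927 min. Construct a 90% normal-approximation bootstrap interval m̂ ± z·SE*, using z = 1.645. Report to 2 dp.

(33.89, 45.71)

Margin = 1.645 × 3.5927 = 5.910
Interval: 39.8 ± 5.910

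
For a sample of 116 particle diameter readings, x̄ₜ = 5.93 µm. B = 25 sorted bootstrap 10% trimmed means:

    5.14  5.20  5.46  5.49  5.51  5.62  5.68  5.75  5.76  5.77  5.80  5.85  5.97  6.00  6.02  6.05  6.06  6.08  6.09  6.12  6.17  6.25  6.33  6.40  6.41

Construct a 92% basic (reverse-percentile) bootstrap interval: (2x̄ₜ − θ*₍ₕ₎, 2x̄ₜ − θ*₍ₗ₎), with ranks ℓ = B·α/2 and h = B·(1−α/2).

Percentile endpoints at ranks 1 and 24: θ*₍1₎ = 5.14, θ*₍24₎ = 6.40.
Basic interval reflects these around x̄ₜ:
  lower = 2 × 5.93 − 6.40 = 5.46
  upper = 2 × 5.93 − 5.14 = 6.72

(5.46, 6.72)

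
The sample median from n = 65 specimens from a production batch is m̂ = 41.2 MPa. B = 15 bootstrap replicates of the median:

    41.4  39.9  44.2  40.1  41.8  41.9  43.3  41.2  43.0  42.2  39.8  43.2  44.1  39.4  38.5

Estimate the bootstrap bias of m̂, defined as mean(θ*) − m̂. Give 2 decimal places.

bias = +0.40

mean(θ*) = (41.4 + 39.9 + 44.2 + 40.1 + 41.8 + 41.9 + 43.3 + 41.2 + 43.0 + 42.2 + 39.8 + 43.2 + 44.1 + 39.4 + 38.5) / 15 = 41.600
bias = 41.600 − 41.2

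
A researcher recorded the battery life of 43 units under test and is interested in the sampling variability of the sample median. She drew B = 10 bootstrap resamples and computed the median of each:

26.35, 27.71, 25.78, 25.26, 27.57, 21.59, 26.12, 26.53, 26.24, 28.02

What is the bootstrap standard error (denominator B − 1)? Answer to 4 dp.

SE* = 1.8212

Bootstrap SE is the standard deviation of the 10 replicate medians.
Mean of replicates: (26.35 + 27.71 + 25.78 + 25.26 + 27.57 + 21.59 + 26.12 + 26.53 + 26.24 + 28.02) / 10 = 261.17000 / 10 = 26.11700
Sum of squared deviations: (+0.23300)² + (+1.59300)² + (−0.33700)² + (−0.85700)² + (+1.45300)² + (−4.52700)² + (+0.00300)² + (+0.41300)² + (+0.12300)² + (+1.90300)² = 29.85201
Variance = 29.85201 / 9 = 3.31689
SE* = √3.31689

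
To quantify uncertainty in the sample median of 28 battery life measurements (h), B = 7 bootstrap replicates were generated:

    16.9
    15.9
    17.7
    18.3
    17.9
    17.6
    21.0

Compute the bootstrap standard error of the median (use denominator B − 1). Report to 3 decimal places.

SE* = 1.576

Bootstrap SE is the standard deviation of the 7 replicate medians.
Mean of replicates: (16.9 + 15.9 + 17.7 + 18.3 + 17.9 + 17.6 + 21.0) / 7 = 125.3000 / 7 = 17.9000
Sum of squared deviations: (−1.0000)² + (−2.0000)² + (−0.2000)² + (+0.4000)² + (+0.0000)² + (−0.3000)² + (+3.1000)² = 14.9000
Variance = 14.9000 / 6 = 2.4833
SE* = √2.4833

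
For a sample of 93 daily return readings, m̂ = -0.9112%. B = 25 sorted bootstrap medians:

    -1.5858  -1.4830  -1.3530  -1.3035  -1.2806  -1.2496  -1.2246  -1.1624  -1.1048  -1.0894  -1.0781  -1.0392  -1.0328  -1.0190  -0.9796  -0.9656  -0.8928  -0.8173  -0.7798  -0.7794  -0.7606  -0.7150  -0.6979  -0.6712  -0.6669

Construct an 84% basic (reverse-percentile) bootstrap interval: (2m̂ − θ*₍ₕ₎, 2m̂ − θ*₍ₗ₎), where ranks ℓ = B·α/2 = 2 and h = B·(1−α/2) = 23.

Percentile endpoints at ranks 2 and 23: θ*₍2₎ = -1.4830, θ*₍23₎ = -0.6979.
Basic interval reflects these around m̂:
  lower = 2 × -0.9112 − -0.6979 = -1.1245
  upper = 2 × -0.9112 − -1.4830 = -0.3394

(-1.1245, -0.3394)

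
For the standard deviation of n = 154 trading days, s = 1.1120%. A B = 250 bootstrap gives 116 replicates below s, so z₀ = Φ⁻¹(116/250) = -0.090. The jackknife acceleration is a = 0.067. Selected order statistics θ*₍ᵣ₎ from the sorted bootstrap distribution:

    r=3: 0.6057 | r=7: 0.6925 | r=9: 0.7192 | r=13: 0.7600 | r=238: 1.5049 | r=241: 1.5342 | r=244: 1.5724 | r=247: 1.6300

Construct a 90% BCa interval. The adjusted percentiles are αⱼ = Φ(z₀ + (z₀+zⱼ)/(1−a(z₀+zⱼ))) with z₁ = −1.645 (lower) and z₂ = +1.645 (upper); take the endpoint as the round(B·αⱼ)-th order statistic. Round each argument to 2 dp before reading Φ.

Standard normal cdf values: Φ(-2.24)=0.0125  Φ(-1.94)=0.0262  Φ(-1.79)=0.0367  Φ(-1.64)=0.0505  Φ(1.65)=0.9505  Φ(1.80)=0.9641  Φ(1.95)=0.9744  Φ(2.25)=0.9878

(0.7600, 1.5049)

Lower: z₀ + z₁ = -0.090 + (-1.645) = -1.735; 1 − a(z₀+z₁) = 1 − (0.067)(-1.735) = 1.1162; argument = -0.090 + (-1.735)/1.1162 = -1.6443 → -1.64.
α₁ = Φ(-1.64) = 0.0505; rank = round(250 × 0.0505) = 13; θ*₍13₎ = 0.7600.
Upper: z₀ + z₂ = 1.555; 1 − a(z₀+z₂) = 0.8958; argument = 1.6458 → 1.65; α₂ = 0.9505; rank = 238; θ*₍238₎ = 1.5049.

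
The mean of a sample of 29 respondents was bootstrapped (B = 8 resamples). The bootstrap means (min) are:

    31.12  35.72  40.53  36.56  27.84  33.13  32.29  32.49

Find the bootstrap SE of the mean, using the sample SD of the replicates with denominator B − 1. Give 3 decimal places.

Bootstrap SE is the standard deviation of the 8 replicate means.
Mean of replicates: (31.12 + 35.72 + 40.53 + 36.56 + 27.84 + 33.13 + 32.29 + 32.49) / 8 = 269.6800 / 8 = 33.7100
Sum of squared deviations: (−2.5900)² + (+2.0100)² + (+6.8200)² + (+2.8500)² + (−5.8700)² + (−0.5800)² + (−1.4200)² + (−1.2200)² = 103.6812
Variance = 103.6812 / 7 = 14.8116
SE* = √14.8116

SE* = 3.849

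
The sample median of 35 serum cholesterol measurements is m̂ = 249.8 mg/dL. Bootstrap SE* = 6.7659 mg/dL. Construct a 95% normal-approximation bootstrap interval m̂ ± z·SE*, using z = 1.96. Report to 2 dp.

Margin = 1.96 × 6.7659 = 13.261
Interval: 249.8 ± 13.261

(236.54, 263.06)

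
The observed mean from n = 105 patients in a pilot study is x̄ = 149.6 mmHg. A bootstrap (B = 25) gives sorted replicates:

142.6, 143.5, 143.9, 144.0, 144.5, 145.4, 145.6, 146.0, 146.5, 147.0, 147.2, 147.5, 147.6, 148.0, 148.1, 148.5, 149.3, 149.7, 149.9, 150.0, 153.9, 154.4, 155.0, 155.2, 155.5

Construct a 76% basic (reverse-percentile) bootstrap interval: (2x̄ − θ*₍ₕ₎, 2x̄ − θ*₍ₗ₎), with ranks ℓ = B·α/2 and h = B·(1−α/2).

(144.8, 155.3)

Percentile endpoints at ranks 3 and 22: θ*₍3₎ = 143.9, θ*₍22₎ = 154.4.
Basic interval reflects these around x̄:
  lower = 2 × 149.6 − 154.4 = 144.8
  upper = 2 × 149.6 − 143.9 = 155.3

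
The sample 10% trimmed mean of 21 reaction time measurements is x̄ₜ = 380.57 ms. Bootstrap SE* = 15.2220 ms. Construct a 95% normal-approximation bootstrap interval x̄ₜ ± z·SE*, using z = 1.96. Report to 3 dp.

(350.735, 410.405)

Margin = 1.96 × 15.2220 = 29.8351
Interval: 380.57 ± 29.8351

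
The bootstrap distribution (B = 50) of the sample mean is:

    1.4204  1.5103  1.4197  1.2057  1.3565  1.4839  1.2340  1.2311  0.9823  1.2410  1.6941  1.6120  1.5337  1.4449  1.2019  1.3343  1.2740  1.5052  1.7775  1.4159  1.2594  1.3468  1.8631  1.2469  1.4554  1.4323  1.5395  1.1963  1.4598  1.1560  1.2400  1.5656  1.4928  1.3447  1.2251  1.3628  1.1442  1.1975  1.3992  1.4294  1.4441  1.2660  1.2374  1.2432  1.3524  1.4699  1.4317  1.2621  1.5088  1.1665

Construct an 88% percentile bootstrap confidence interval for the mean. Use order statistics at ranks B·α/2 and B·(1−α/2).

Sorted replicates: 0.9823, 1.1442, 1.1560, 1.1665, 1.1963, 1.1975, 1.2019, 1.2057, 1.2251, 1.2311, 1.2340, 1.2374, 1.2400, 1.2410, 1.2432, 1.2469, 1.2594, 1.2621, 1.2660, 1.2740, 1.3343, 1.3447, 1.3468, 1.3524, 1.3565, 1.3628, 1.3992, 1.4159, 1.4197, 1.4204, 1.4294, 1.4317, 1.4323, 1.4441, 1.4449, 1.4554, 1.4598, 1.4699, 1.4839, 1.4928, 1.5052, 1.5088, 1.5103, 1.5337, 1.5395, 1.5656, 1.6120, 1.6941, 1.7775, 1.8631
α = 0.12; lower rank = 50 × 0.060 = 3; upper rank = 50 × 0.940 = 47.
The 3rd smallest replicate is 1.1560; the 47th is 1.6120.

(1.1560, 1.6120)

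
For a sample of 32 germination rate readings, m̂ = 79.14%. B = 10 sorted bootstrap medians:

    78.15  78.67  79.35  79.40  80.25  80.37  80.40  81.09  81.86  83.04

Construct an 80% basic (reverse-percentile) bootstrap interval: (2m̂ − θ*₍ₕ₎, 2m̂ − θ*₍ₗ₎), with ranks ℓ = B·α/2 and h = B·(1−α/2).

(76.42, 80.13)

Percentile endpoints at ranks 1 and 9: θ*₍1₎ = 78.15, θ*₍9₎ = 81.86.
Basic interval reflects these around m̂:
  lower = 2 × 79.14 − 81.86 = 76.42
  upper = 2 × 79.14 − 78.15 = 80.13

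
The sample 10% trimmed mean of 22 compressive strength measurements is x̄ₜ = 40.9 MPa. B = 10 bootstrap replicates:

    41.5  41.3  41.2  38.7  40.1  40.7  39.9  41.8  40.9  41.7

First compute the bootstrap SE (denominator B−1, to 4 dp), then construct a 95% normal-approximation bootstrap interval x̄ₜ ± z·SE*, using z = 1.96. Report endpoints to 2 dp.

Mean of replicates = 40.7800; sum of squared deviations = 8.4360; SE* = √(8.4360/9) = 0.9682
Margin = 1.96 × 0.9682 = 1.898
Interval: 40.9 ± 1.898

(39.00, 42.80)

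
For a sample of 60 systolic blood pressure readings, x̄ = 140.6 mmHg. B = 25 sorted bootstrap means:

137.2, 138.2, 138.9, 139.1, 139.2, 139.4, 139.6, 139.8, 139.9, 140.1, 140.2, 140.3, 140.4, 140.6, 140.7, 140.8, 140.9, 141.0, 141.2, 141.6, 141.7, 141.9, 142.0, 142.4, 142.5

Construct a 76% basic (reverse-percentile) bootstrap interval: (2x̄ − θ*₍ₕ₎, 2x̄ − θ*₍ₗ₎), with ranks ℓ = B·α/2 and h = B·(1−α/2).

(139.3, 142.3)

Percentile endpoints at ranks 3 and 22: θ*₍3₎ = 138.9, θ*₍22₎ = 141.9.
Basic interval reflects these around x̄:
  lower = 2 × 140.6 − 141.9 = 139.3
  upper = 2 × 140.6 − 138.9 = 142.3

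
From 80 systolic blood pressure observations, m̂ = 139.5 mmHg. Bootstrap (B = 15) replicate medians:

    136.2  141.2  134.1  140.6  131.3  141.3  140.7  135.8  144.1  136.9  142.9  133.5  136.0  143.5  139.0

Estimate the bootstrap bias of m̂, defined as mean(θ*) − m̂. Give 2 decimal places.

bias = −1.03

mean(θ*) = (136.2 + 141.2 + 134.1 + 140.6 + 131.3 + 141.3 + 140.7 + 135.8 + 144.1 + 136.9 + 142.9 + 133.5 + 136.0 + 143.5 + 139.0) / 15 = 138.473
bias = 138.473 − 139.5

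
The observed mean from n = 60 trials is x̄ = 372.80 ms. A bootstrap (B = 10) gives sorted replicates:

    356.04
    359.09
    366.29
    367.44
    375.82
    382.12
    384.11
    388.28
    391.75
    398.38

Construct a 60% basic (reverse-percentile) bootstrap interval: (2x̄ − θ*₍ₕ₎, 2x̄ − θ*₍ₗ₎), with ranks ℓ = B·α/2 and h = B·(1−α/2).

Percentile endpoints at ranks 2 and 8: θ*₍2₎ = 359.09, θ*₍8₎ = 388.28.
Basic interval reflects these around x̄:
  lower = 2 × 372.80 − 388.28 = 357.32
  upper = 2 × 372.80 − 359.09 = 386.51

(357.32, 386.51)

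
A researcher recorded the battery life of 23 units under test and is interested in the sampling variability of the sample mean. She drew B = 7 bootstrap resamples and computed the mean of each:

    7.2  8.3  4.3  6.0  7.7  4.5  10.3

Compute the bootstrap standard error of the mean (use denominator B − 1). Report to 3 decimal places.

SE* = 2.144

Bootstrap SE is the standard deviation of the 7 replicate means.
Mean of replicates: (7.2 + 8.3 + 4.3 + 6.0 + 7.7 + 4.5 + 10.3) / 7 = 48.3000 / 7 = 6.9000
Sum of squared deviations: (+0.3000)² + (+1.4000)² + (−2.6000)² + (−0.9000)² + (+0.8000)² + (−2.4000)² + (+3.4000)² = 27.5800
Variance = 27.5800 / 6 = 4.5967
SE* = √4.5967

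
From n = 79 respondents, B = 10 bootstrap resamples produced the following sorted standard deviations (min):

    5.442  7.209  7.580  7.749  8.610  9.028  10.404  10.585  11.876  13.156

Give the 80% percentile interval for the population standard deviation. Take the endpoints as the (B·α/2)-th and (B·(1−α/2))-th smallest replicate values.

(5.442, 11.876)

α = 0.20; lower rank = 10 × 0.100 = 1; upper rank = 10 × 0.900 = 9.
The 1st smallest replicate is 5.442; the 9th is 11.876.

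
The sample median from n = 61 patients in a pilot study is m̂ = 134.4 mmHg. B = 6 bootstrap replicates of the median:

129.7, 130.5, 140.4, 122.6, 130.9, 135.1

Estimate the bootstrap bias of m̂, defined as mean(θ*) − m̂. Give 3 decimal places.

mean(θ*) = (129.7 + 130.5 + 140.4 + 122.6 + 130.9 + 135.1) / 6 = 131.5333
bias = 131.5333 − 134.4

bias = −2.867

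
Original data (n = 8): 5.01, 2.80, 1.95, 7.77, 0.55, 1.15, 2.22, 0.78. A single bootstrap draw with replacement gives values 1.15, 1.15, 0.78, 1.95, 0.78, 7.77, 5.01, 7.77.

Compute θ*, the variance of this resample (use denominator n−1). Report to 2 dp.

θ* = 9.52

Mean = 3.2950; sum of squared deviations = 66.6540
s² = 66.6540 / 7 = 9.5220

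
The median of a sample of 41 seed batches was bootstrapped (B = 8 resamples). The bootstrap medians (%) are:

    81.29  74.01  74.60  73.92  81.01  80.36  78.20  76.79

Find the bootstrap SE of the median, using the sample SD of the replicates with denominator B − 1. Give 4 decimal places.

Bootstrap SE is the standard deviation of the 8 replicate medians.
Mean of replicates: (81.29 + 74.01 + 74.60 + 73.92 + 81.01 + 80.36 + 78.20 + 76.79) / 8 = 620.18000 / 8 = 77.52250
Sum of squared deviations: (+3.76750)² + (−3.51250)² + (−2.92250)² + (−3.60250)² + (+3.48750)² + (+2.83750)² + (+0.67750)² + (−0.73250)² = 69.26035
Variance = 69.26035 / 7 = 9.89434
SE* = √9.89434

SE* = 3.1455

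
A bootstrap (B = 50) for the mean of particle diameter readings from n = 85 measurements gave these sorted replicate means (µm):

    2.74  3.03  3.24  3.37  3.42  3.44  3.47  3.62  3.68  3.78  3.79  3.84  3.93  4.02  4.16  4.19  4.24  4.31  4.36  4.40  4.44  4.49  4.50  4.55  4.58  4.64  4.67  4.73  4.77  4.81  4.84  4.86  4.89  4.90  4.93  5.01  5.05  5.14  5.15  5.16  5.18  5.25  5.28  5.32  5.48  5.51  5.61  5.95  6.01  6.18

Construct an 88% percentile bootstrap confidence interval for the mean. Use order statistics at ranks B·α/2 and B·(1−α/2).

(3.24, 5.61)

α = 0.12; lower rank = 50 × 0.060 = 3; upper rank = 50 × 0.940 = 47.
The 3rd smallest replicate is 3.24; the 47th is 5.61.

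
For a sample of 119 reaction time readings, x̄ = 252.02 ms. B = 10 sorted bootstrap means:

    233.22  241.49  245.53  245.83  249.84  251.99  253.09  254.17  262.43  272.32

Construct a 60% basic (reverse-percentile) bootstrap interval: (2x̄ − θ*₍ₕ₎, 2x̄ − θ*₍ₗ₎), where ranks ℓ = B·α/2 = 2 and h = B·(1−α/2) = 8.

(249.87, 262.55)

Percentile endpoints at ranks 2 and 8: θ*₍2₎ = 241.49, θ*₍8₎ = 254.17.
Basic interval reflects these around x̄:
  lower = 2 × 252.02 − 254.17 = 249.87
  upper = 2 × 252.02 − 241.49 = 262.55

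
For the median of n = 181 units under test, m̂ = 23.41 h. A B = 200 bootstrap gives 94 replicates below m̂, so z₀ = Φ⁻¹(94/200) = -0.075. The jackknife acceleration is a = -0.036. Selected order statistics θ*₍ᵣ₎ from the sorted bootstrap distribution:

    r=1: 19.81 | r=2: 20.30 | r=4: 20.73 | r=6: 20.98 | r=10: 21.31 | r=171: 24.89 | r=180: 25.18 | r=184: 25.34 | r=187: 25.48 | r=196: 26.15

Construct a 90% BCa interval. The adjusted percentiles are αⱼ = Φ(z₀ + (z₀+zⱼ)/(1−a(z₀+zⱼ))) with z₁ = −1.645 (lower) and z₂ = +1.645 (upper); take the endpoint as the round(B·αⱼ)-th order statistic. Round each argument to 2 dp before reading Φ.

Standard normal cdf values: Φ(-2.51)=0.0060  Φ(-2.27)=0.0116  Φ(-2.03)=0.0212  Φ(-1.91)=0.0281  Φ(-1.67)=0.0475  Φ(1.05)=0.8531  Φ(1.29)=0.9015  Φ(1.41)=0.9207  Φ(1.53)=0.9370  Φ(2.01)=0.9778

Lower: z₀ + z₁ = -0.075 + (-1.645) = -1.720; 1 − a(z₀+z₁) = 1 − (-0.036)(-1.720) = 0.9381; argument = -0.075 + (-1.720)/0.9381 = -1.9085 → -1.91.
α₁ = Φ(-1.91) = 0.0281; rank = round(200 × 0.0281) = 6; θ*₍6₎ = 20.98.
Upper: z₀ + z₂ = 1.570; 1 − a(z₀+z₂) = 1.0565; argument = 1.4110 → 1.41; α₂ = 0.9207; rank = 184; θ*₍184₎ = 25.34.

(20.98, 25.34)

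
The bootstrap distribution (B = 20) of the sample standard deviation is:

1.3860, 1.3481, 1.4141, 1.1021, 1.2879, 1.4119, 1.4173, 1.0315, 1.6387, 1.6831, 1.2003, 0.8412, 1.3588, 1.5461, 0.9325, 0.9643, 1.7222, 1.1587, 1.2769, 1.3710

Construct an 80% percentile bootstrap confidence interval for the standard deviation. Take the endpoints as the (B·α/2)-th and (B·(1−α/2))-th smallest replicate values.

(0.9325, 1.6387)

Sorted replicates: 0.8412, 0.9325, 0.9643, 1.0315, 1.1021, 1.1587, 1.2003, 1.2769, 1.2879, 1.3481, 1.3588, 1.3710, 1.3860, 1.4119, 1.4141, 1.4173, 1.5461, 1.6387, 1.6831, 1.7222
α = 0.20; lower rank = 20 × 0.100 = 2; upper rank = 20 × 0.900 = 18.
The 2nd smallest replicate is 0.9325; the 18th is 1.6387.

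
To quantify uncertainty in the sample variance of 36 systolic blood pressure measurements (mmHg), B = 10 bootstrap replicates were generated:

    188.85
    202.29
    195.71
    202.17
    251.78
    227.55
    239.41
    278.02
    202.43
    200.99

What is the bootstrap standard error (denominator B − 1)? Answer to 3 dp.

SE* = 29.174

Bootstrap SE is the standard deviation of the 10 replicate variances.
Mean of replicates: (188.85 + 202.29 + 195.71 + 202.17 + 251.78 + 227.55 + 239.41 + 278.02 + 202.43 + 200.99) / 10 = 2189.2000 / 10 = 218.9200
Sum of squared deviations: (−30.0700)² + (−16.6300)² + (−23.2100)² + (−16.7500)² + (+32.8600)² + (+8.6300)² + (+20.4900)² + (+59.1000)² + (−16.4900)² + (−17.9300)² = 7660.3400
Variance = 7660.3400 / 9 = 851.1489
SE* = √851.1489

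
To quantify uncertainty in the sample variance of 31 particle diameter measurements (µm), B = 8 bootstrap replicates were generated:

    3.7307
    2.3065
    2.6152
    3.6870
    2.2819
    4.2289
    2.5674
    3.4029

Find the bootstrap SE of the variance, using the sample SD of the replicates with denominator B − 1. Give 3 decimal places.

Bootstrap SE is the standard deviation of the 8 replicate variances.
Mean of replicates: (3.7307 + 2.3065 + 2.6152 + 3.6870 + 2.2819 + 4.2289 + 2.5674 + 3.4029) / 8 = 24.82050 / 8 = 3.10256
Sum of squared deviations: (+0.62814)² + (−0.79606)² + (−0.48736)² + (+0.58444)² + (−0.82066)² + (+1.12634)² + (−0.53516)² + (+0.30034)² = 3.92609
Variance = 3.92609 / 7 = 0.56087
SE* = √0.56087

SE* = 0.749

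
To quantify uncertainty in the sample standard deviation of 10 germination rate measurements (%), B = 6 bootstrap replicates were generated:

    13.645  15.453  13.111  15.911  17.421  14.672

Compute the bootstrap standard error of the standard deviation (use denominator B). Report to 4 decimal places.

SE* = 1.4376

Bootstrap SE is the standard deviation of the 6 replicate standard deviations.
Mean of replicates: (13.645 + 15.453 + 13.111 + 15.911 + 17.421 + 14.672) / 6 = 90.21300 / 6 = 15.03550
Sum of squared deviations: (−1.39050)² + (+0.41750)² + (−1.92450)² + (+0.87550)² + (+2.38550)² + (−0.36350)² = 12.40074
Variance = 12.40074 / 6 = 2.06679
SE* = √2.06679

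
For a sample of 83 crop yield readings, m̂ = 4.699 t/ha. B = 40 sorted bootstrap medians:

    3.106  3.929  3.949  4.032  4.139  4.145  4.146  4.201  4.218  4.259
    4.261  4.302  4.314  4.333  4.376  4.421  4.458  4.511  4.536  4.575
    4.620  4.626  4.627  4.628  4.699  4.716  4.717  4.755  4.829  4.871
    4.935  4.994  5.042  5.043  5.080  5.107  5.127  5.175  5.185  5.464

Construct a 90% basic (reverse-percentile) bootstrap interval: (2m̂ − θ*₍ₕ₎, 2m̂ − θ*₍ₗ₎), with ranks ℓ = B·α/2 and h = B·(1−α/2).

Percentile endpoints at ranks 2 and 38: θ*₍2₎ = 3.929, θ*₍38₎ = 5.175.
Basic interval reflects these around m̂:
  lower = 2 × 4.699 − 5.175 = 4.223
  upper = 2 × 4.699 − 3.929 = 5.469

(4.223, 5.469)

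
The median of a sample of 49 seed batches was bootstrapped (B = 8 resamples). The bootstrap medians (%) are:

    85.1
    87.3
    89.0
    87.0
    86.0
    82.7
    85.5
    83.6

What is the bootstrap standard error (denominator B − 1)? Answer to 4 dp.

Bootstrap SE is the standard deviation of the 8 replicate medians.
Mean of replicates: (85.1 + 87.3 + 89.0 + 87.0 + 86.0 + 82.7 + 85.5 + 83.6) / 8 = 686.20000 / 8 = 85.77500
Sum of squared deviations: (−0.67500)² + (+1.52500)² + (+3.22500)² + (+1.22500)² + (+0.22500)² + (−3.07500)² + (−0.27500)² + (−2.17500)² = 28.99500
Variance = 28.99500 / 7 = 4.14214
SE* = √4.14214

SE* = 2.0352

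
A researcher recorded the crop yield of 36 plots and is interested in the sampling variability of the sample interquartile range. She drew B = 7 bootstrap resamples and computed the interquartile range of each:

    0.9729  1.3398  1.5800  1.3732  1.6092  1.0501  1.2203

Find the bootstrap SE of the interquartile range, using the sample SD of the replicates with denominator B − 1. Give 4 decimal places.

SE* = 0.2437

Bootstrap SE is the standard deviation of the 7 replicate interquartile ranges.
Mean of replicates: (0.9729 + 1.3398 + 1.5800 + 1.3732 + 1.6092 + 1.0501 + 1.2203) / 7 = 9.14550 / 7 = 1.30650
Sum of squared deviations: (−0.33360)² + (+0.03330)² + (+0.27350)² + (+0.06670)² + (+0.30270)² + (−0.25640)² + (−0.08620)² = 0.35645
Variance = 0.35645 / 6 = 0.05941
SE* = √0.05941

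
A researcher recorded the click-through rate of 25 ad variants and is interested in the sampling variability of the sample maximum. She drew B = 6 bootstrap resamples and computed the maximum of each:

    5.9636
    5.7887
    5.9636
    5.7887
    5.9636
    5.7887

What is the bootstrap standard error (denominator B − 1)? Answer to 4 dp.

Bootstrap SE is the standard deviation of the 6 replicate maximums.
Mean of replicates: (5.9636 + 5.7887 + 5.9636 + 5.7887 + 5.9636 + 5.7887) / 6 = 35.25690 / 6 = 5.87615
Sum of squared deviations: (+0.08745)² + (−0.08745)² + (+0.08745)² + (−0.08745)² + (+0.08745)² + (−0.08745)² = 0.04589
Variance = 0.04589 / 5 = 0.00918
SE* = √0.00918

SE* = 0.0958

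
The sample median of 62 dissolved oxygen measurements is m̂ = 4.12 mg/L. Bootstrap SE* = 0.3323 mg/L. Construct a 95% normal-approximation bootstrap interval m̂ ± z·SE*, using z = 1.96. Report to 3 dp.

Margin = 1.96 × 0.3323 = 0.6513
Interval: 4.12 ± 0.6513

(3.469, 4.771)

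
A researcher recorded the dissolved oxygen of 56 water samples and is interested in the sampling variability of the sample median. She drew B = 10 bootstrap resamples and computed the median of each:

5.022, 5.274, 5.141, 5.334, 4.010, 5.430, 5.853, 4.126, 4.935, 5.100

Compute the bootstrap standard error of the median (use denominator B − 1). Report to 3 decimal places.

Bootstrap SE is the standard deviation of the 10 replicate medians.
Mean of replicates: (5.022 + 5.274 + 5.141 + 5.334 + 4.010 + 5.430 + 5.853 + 4.126 + 4.935 + 5.100) / 10 = 50.2250 / 10 = 5.0225
Sum of squared deviations: (−0.0005)² + (+0.2515)² + (+0.1185)² + (+0.3115)² + (−1.0125)² + (+0.4075)² + (+0.8305)² + (−0.8965)² + (−0.0875)² + (+0.0775)² = 2.8726
Variance = 2.8726 / 9 = 0.3192
SE* = √0.3192

SE* = 0.565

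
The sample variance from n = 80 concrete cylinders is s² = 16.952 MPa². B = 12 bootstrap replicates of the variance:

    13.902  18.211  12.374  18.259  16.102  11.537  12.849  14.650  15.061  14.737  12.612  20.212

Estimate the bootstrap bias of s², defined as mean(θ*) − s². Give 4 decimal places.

bias = −1.9098

mean(θ*) = (13.902 + 18.211 + 12.374 + 18.259 + 16.102 + 11.537 + 12.849 + 14.650 + 15.061 + 14.737 + 12.612 + 20.212) / 12 = 15.04217
bias = 15.04217 − 16.952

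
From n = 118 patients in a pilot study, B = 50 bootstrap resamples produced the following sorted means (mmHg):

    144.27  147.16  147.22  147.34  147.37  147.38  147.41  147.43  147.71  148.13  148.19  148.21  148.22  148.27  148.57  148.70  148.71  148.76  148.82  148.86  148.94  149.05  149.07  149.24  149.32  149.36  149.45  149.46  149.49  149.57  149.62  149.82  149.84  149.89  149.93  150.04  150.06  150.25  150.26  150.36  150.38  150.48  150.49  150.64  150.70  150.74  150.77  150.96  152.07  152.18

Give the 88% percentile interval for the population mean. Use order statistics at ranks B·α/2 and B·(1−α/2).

(147.22, 150.77)

α = 0.12; lower rank = 50 × 0.060 = 3; upper rank = 50 × 0.940 = 47.
The 3rd smallest replicate is 147.22; the 47th is 150.77.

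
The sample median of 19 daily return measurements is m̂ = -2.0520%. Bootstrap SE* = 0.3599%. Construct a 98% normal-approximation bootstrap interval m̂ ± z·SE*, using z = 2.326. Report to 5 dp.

Margin = 2.326 × 0.3599 = 0.837127
Interval: -2.0520 ± 0.837127

(-2.88913, -1.21487)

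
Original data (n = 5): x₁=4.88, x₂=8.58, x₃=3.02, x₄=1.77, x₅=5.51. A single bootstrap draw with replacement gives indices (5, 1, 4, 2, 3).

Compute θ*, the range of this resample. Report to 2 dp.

θ* = 6.81

Resample values: 5.51, 4.88, 1.77, 8.58, 3.02.
Range = 8.58 − 1.77 = 6.81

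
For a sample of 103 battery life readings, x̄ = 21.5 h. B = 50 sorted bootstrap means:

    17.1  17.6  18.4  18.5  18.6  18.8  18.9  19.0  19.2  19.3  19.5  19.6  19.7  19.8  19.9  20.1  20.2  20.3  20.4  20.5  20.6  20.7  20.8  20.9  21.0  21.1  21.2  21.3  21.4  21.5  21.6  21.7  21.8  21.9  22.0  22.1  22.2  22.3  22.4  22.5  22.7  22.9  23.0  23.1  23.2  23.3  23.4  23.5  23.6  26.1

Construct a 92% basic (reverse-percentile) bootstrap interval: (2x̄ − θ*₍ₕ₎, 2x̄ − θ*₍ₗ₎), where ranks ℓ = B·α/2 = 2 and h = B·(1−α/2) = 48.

Percentile endpoints at ranks 2 and 48: θ*₍2₎ = 17.6, θ*₍48₎ = 23.5.
Basic interval reflects these around x̄:
  lower = 2 × 21.5 − 23.5 = 19.5
  upper = 2 × 21.5 − 17.6 = 25.4

(19.5, 25.4)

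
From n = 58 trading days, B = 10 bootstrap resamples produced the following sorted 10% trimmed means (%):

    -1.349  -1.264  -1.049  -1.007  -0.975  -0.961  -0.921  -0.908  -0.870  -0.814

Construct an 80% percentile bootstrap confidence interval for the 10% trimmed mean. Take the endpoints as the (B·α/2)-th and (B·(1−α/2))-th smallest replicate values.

(-1.349, -0.870)

α = 0.20; lower rank = 10 × 0.100 = 1; upper rank = 10 × 0.900 = 9.
The 1st smallest replicate is -1.349; the 9th is -0.870.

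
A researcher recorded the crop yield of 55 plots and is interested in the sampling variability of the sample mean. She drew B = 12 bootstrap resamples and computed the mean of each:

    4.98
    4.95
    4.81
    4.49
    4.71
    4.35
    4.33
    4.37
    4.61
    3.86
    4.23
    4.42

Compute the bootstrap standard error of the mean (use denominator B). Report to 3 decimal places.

SE* = 0.308

Bootstrap SE is the standard deviation of the 12 replicate means.
Mean of replicates: (4.98 + 4.95 + 4.81 + 4.49 + 4.71 + 4.35 + 4.33 + 4.37 + 4.61 + 3.86 + 4.23 + 4.42) / 12 = 54.1100 / 12 = 4.5092
Sum of squared deviations: (+0.4708)² + (+0.4408)² + (+0.3008)² + (−0.0192)² + (+0.2008)² + (−0.1592)² + (−0.1792)² + (−0.1392)² + (+0.1008)² + (−0.6492)² + (−0.2792)² + (−0.0892)² = 1.1415
Variance = 1.1415 / 12 = 0.0951
SE* = √0.0951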